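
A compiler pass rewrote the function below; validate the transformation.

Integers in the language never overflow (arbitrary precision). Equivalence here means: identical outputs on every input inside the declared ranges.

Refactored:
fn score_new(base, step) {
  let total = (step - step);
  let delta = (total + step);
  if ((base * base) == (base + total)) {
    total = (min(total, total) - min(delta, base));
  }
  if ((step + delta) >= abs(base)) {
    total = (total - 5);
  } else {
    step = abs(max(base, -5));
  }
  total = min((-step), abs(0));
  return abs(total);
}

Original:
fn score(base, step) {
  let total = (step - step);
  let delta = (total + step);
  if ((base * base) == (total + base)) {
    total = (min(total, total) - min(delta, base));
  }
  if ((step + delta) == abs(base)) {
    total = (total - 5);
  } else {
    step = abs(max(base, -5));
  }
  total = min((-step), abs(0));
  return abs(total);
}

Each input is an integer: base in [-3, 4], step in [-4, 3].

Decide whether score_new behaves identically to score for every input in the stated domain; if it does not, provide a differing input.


Take base=-3, step=2.
score: total = 0; delta = 2; ((base * base) == (total + base)) -> false; ((step + delta) == abs(base)) -> false; step = 3; total = -3; return 3
score_new: total = 0; delta = 2; ((base * base) == (base + total)) -> false; ((step + delta) >= abs(base)) -> true; total = -5; total = -2; return 2
3 != 2, so the rewrite changes behavior.
verdict: not equivalent; witness: base=-3, step=2


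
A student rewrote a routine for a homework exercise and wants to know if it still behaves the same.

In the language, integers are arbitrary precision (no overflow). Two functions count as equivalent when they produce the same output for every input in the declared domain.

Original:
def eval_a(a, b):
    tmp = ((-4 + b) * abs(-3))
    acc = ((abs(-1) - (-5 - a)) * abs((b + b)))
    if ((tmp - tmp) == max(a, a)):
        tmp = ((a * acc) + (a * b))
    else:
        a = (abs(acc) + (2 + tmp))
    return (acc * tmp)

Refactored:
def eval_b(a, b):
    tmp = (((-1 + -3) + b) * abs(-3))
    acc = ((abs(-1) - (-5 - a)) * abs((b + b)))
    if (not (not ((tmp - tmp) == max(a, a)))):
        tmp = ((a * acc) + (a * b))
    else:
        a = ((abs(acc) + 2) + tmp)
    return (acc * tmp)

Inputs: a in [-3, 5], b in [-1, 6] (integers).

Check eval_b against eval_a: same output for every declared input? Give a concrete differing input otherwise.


This is a faithful refactor — arithmetic usage differs; boolean connective usage differs; constant usage differs, but the computed results match everywhere.
Spot check at a=4, b=0 — eval_a: tmp=-12, then acc=0, then ((tmp - tmp) == max(a, a)) is false, then a=-10, then returns 0. eval_b: tmp=-12, then acc=0, then (not (not ((tmp - tmp) == max(a, a)))) is false, then a=-10, then returns 0. Both give 0.
Across all 72 domain points the two functions coincide.
verdict: equivalent


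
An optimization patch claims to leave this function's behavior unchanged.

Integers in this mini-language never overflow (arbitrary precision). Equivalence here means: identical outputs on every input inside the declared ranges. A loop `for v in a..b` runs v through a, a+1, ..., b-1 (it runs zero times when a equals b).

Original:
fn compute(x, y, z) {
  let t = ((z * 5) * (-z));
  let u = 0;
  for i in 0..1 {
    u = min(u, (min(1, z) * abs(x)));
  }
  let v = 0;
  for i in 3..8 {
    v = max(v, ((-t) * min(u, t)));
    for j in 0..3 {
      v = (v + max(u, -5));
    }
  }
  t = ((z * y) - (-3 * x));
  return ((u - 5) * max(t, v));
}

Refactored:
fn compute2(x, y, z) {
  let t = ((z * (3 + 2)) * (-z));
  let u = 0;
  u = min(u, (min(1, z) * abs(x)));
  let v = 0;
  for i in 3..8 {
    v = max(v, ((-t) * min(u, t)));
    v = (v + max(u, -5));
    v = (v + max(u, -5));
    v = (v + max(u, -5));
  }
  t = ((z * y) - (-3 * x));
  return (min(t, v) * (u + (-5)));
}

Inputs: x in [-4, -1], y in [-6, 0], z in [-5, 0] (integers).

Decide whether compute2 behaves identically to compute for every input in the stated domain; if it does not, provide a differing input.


Input x=-4, y=-6, z=-5: -450 from compute versus 1875 from compute2.
verdict: not equivalent; witness: x=-4, y=-6, z=-5


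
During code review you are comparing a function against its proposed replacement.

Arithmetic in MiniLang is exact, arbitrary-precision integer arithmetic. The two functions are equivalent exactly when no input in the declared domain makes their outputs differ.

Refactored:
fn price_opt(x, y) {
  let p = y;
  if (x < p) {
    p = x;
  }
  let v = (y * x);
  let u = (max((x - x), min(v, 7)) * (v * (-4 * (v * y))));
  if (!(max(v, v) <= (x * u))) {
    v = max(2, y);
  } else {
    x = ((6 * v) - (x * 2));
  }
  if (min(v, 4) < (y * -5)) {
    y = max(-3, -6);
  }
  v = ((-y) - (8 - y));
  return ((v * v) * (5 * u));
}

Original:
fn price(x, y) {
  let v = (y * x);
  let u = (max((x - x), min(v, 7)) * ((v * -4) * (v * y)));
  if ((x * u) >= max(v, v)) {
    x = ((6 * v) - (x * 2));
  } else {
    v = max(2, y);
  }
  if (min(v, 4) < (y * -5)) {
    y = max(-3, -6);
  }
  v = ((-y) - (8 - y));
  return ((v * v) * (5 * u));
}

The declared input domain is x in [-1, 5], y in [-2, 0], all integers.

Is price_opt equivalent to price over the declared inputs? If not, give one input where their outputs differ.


This is a faithful refactor — local variable names differ, plus statement counts differ, plus comparison usage differs, plus branching structure differs, plus boolean connective usage differs, but the computed results match everywhere.
Spot check at x=5, y=-1 — price: v becomes -5; next u becomes 0; next ((x * u) >= max(v, v)) evaluates to true; next x becomes -40; next (min(v, 4) < (y * -5)) evaluates to true; next y becomes -3; next v becomes -8; next final value 0. price_opt: p becomes -1; next (x < p) evaluates to false; next v becomes -5; next u becomes 0; next (!(max(v, v) <= (x * u))) evaluates to false; next x becomes -40; next (min(v, 4) < (y * -5)) evaluates to true; next y becomes -3; next v becomes -8; next final value 0. Both give 0.
Checked all 21 inputs in the declared domain: the outputs agree on every one.
verdict: equivalent


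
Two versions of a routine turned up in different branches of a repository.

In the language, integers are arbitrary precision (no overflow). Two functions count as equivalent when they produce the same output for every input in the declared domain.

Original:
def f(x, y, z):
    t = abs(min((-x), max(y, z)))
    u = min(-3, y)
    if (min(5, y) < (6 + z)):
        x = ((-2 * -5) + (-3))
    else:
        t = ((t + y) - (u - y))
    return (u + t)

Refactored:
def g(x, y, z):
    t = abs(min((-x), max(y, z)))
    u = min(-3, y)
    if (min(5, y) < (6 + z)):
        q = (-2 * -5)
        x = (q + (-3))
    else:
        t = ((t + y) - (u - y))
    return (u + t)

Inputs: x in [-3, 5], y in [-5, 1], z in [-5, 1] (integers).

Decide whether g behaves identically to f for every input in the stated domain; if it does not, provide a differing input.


The two are interchangeable: local variable names differ, plus statement counts differ, and every declared input agrees.
Tracing x=-1, y=-5, z=1: f: t becomes 1; next u becomes -5; next (min(5, y) < (6 + z)) evaluates to true; next x becomes 7; next final value -4 | g: t becomes 1; next u becomes -5; next (min(5, y) < (6 + z)) evaluates to true; next q becomes 10; next x becomes 7; next final value -4 — matching result -4.
Checked all 441 inputs in the declared domain: the outputs agree on every one.
verdict: equivalent


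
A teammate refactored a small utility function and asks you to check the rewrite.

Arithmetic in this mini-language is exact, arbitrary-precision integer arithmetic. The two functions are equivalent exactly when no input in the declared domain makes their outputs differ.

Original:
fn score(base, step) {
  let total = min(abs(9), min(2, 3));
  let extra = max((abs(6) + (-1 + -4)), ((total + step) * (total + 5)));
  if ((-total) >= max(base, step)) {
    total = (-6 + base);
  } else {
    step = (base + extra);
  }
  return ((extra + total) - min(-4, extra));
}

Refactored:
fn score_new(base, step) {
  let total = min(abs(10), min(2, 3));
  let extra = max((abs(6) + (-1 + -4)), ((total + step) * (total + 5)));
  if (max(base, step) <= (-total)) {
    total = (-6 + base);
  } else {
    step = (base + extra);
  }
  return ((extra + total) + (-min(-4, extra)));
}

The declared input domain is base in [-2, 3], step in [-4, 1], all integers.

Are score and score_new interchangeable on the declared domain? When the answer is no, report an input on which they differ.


The one real change (`9` became `10`) has no effect anywhere in the declared ranges.
As a probe, take base=-1, step=-4: score runs total = 2; extra = 1; ((-total) >= max(base, step)) -> false; step = 0; return 7; score_new runs total = 2; extra = 1; (max(base, step) <= (-total)) -> false; step = 0; return 7; both end at 7.
An exhaustive pass over the 36 declared inputs shows identical outputs.
verdict: equivalent


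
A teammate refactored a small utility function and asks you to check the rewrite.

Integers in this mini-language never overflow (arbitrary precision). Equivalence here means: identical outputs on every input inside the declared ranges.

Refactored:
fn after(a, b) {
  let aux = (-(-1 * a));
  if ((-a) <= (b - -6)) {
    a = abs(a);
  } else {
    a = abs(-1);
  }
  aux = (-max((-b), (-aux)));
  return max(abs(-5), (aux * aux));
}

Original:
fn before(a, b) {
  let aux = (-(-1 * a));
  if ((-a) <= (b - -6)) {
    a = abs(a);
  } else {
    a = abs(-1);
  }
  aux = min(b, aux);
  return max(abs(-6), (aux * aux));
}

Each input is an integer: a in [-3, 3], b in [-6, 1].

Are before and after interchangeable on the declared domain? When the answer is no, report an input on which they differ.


There is a counterexample at a=-2, b=-2: 6 on one side, 5 on the other.
before: aux = -2; ((-a) <= (b - -6)) -> true; a = 2; aux = -2; return 6
after: aux = -2; ((-a) <= (b - -6)) -> true; a = 2; aux = -2; return 5
verdict: not equivalent; witness: a=-2, b=-2


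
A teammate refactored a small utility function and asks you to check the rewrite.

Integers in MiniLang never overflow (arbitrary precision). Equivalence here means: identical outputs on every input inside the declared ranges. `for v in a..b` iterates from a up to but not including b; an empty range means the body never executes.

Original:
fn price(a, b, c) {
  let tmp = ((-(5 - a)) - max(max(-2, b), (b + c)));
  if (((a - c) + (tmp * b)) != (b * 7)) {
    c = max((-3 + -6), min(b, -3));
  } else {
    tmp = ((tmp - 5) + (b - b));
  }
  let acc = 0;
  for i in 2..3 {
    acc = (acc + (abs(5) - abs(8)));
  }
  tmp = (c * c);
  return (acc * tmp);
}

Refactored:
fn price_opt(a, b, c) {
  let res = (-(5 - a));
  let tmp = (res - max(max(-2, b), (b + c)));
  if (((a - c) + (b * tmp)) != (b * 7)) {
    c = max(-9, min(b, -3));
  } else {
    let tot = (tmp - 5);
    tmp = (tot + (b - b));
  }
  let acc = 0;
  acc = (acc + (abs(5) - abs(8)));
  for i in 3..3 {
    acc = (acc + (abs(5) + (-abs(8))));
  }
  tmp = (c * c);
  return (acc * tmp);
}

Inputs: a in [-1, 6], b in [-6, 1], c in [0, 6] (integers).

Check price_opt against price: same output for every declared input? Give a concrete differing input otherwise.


The two are interchangeable: constant usage differs, and local variable names differ, and statement counts differ, and arithmetic usage differs, and loop structure differs, and min/max/abs usage differs, and every declared input agrees.
Tracing a=2, b=-2, c=3: price: tmp becomes -4; next (((a - c) + (tmp * b)) != (b * 7)) evaluates to true; next c becomes -3; next acc becomes 0; next at i=2:; next acc becomes -3; next tmp becomes 9; next final value -27 | price_opt: res becomes -3; next tmp becomes -4; next (((a - c) + (b * tmp)) != (b * 7)) evaluates to true; next c becomes -3; next acc becomes 0; next acc becomes -3; next i never enters its loop body; next tmp becomes 9; next final value -27 — matching result -27.
Every one of the 448 inputs gives matching results.
verdict: equivalent


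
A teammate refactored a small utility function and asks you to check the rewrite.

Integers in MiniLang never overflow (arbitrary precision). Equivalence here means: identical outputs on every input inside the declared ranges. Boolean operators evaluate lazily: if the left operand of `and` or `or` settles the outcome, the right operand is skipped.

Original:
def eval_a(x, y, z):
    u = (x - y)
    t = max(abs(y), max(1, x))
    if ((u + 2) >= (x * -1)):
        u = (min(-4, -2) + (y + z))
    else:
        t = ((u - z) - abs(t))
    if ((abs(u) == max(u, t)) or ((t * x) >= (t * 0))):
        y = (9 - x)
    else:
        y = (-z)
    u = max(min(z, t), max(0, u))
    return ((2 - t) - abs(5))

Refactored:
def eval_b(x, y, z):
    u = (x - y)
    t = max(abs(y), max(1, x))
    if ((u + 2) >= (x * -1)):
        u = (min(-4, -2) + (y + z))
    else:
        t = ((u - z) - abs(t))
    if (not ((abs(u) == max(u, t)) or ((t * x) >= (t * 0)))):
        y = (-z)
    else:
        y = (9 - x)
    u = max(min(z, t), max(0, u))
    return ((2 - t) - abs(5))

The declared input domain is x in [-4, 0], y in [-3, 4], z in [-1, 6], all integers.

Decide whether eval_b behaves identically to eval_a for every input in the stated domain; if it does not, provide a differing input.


Reading the diff, among the changes: boolean connective usage differs.
One worked example (x=0, y=2, z=-1) — eval_a: u := -2 | t := 2 | ((u + 2) >= (x * -1)): true | u := -3 | ((abs(u) == max(u, t)) or ((t * x) >= (t * 0))): true | y := 9 | u := 0 | result -5; eval_b: u := -2 | t := 2 | ((u + 2) >= (x * -1)): true | u := -3 | (not ((abs(u) == max(u, t)) or ((t * x) >= (t * 0)))): false | y := 9 | u := 0 | result -5; agreement on -5.
Sweeping the whole domain (320 inputs) finds no disagreement.
verdict: equivalent


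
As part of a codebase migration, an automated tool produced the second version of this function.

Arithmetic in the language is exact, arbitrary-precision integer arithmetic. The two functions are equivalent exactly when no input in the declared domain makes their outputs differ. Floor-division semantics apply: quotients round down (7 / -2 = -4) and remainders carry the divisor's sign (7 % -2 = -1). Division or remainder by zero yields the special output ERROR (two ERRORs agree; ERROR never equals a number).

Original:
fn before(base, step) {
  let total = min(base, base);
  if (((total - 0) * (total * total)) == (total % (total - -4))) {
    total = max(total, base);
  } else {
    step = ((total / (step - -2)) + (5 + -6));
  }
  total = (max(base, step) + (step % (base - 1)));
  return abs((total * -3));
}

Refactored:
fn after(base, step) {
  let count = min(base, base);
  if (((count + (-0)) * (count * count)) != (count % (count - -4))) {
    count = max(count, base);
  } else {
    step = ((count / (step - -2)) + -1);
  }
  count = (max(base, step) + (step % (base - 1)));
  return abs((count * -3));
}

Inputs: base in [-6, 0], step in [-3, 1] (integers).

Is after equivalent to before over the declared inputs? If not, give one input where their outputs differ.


Try base=-6, step=-3.
before: total becomes -6; next (((total - 0) * (total * total)) == (total % (total - -4))) evaluates to false; next step becomes 5; next total becomes 3; next final value 9
after: count becomes -6; next (((count + (-0)) * (count * count)) != (count % (count - -4))) evaluates to true; next count becomes -6; next count becomes -6; next final value 18
9 and 18 differ, so these are not the same function on this domain.
verdict: not equivalent; witness: base=-6, step=-3


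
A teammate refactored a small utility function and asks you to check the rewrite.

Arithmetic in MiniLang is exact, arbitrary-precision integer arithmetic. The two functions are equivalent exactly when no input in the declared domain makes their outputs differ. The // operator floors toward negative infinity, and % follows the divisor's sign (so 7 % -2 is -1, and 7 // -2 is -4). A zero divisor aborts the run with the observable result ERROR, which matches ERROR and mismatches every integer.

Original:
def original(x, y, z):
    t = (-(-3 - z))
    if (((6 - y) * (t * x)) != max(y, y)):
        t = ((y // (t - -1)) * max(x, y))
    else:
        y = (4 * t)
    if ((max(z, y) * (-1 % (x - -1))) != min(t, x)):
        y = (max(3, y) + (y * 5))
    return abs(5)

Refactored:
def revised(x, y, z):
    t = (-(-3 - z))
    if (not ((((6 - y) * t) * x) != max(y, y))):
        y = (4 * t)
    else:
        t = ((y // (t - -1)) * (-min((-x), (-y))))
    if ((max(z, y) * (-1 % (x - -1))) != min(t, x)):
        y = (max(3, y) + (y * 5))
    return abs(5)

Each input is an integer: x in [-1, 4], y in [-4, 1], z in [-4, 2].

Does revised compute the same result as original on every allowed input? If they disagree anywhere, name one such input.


This is a faithful refactor — min/max/abs usage differs; and boolean connective usage differs, but the computed results match everywhere.
Spot check at x=1, y=-2, z=0 — original: t = 3; (((6 - y) * (t * x)) != max(y, y)) -> true; t = -1; ((max(z, y) * (-1 % (x - -1))) != min(t, x)) -> true; y = -7; return 5. revised: t = 3; (not ((((6 - y) * t) * x) != max(y, y))) -> false; t = -1; ((max(z, y) * (-1 % (x - -1))) != min(t, x)) -> true; y = -7; return 5. Both give 5.
Checked all 252 inputs in the declared domain: the outputs agree on every one.
verdict: equivalent


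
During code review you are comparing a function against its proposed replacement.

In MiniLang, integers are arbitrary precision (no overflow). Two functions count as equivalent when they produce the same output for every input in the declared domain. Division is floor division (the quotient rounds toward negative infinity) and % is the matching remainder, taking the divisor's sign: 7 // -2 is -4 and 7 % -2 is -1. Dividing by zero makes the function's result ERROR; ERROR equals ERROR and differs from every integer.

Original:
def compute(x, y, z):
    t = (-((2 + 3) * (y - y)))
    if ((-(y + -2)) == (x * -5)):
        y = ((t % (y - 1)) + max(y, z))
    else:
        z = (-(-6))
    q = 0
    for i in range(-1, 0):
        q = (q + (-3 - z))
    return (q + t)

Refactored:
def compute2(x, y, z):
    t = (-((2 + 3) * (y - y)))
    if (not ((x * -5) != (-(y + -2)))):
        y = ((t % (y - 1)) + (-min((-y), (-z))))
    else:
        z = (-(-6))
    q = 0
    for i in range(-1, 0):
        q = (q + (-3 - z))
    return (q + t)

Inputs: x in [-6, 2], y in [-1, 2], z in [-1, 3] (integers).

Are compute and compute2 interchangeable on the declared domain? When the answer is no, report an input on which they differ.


Side by side, the visible changes include: boolean connective usage differs, plus comparison usage differs, plus min/max/abs usage differs.
One worked example (x=1, y=-1, z=0) — compute: t becomes 0; next ((-(y + -2)) == (x * -5)) evaluates to false; next z becomes 6; next q becomes 0; next at i=-1:; next q becomes -9; next final value -9; compute2: t becomes 0; next (not ((x * -5) != (-(y + -2)))) evaluates to false; next z becomes 6; next q becomes 0; next at i=-1:; next q becomes -9; next final value -9; agreement on -9.
Every one of the 180 inputs gives matching results.
verdict: equivalent


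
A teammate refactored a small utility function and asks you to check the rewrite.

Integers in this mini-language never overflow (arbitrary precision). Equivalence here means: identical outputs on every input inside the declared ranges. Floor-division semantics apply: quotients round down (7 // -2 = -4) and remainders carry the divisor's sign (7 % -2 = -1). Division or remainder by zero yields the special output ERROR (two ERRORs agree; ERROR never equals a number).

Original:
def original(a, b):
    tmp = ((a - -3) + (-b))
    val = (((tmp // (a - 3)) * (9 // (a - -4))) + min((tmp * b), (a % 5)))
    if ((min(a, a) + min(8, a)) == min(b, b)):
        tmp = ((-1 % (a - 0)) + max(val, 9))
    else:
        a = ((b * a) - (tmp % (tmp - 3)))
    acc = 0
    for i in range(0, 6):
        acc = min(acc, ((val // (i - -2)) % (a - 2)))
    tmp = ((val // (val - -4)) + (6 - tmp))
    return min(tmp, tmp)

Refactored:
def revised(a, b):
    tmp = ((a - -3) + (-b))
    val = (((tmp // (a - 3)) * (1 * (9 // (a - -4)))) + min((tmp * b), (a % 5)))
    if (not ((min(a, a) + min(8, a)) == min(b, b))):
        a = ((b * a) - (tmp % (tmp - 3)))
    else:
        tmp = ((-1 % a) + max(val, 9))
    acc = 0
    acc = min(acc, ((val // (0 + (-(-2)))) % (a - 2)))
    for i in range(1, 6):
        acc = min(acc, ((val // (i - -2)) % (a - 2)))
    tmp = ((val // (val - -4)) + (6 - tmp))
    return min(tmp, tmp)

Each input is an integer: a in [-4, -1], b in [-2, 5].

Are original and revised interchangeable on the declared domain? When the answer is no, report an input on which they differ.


Equivalent — the differences include loop structure differs; and arithmetic usage differs; and boolean connective usage differs; and min/max/abs usage differs; and statement counts differ; and constant usage differs, yet no declared input distinguishes the two.
One worked example (a=-3, b=4) — original: tmp=-4, then val=-16, then ((min(a, a) + min(8, a)) == min(b, b)) is false, then a=-8, then acc=0, then (i=0), then acc=-8, then (i=1), then acc=-8, then (i=2), then acc=-8, then (i=3), then acc=-8, then (i=4), then acc=-8, then (i=5), then acc=-8, then tmp=11, then returns 11; revised: tmp=-4, then val=-16, then (not ((min(a, a) + min(8, a)) == min(b, b))) is true, then a=-8, then acc=0, then acc=-8, then (i=1), then acc=-8, then (i=2), then acc=-8, then (i=3), then acc=-8, then (i=4), then acc=-8, then (i=5), then acc=-8, then tmp=11, then returns 11; agreement on 11.
Across all 32 domain points the two functions coincide.
verdict: equivalent


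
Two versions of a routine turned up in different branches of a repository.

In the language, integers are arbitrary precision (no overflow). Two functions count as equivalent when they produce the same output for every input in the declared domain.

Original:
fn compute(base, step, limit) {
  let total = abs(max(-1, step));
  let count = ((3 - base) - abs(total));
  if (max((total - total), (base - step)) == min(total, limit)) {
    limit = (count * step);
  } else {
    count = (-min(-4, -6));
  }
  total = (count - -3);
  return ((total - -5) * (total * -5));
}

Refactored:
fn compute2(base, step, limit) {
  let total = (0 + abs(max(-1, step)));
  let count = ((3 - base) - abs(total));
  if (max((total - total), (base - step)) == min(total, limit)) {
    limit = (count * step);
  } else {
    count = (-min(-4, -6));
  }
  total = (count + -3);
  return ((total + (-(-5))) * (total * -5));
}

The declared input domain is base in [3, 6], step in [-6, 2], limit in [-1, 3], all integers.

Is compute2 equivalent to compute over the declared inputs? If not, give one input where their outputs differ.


There is a counterexample at base=3, step=-6, limit=-1: -630 on one side, -120 on the other.
compute: total := 1 | count := -1 | (max((total - total), (base - step)) == min(total, limit)): false | count := 6 | total := 9 | result -630
compute2: total := 1 | count := -1 | (max((total - total), (base - step)) == min(total, limit)): false | count := 6 | total := 3 | result -120
verdict: not equivalent; witness: base=3, step=-6, limit=-1


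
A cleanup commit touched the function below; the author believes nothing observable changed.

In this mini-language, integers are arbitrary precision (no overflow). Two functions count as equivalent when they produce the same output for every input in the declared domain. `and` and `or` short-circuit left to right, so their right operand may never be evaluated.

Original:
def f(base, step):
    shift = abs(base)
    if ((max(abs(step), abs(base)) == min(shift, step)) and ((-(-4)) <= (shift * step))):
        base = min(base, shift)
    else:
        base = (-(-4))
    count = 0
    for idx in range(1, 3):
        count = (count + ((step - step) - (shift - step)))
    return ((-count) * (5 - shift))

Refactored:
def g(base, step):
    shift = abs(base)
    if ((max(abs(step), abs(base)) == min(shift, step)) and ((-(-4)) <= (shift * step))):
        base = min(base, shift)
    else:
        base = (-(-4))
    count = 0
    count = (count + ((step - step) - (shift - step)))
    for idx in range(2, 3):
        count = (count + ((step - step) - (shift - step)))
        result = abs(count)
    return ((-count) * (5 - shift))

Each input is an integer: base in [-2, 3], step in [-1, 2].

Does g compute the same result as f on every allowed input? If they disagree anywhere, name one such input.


The two versions differ — the changes include loop structure differs; also statement counts differ; also min/max/abs usage differs; also local variable names differ; also arithmetic usage differs.
One worked example (base=3, step=-1) — f: shift=3, then ((max(abs(step), abs(base)) == min(shift, step)) and ((-(-4)) <= (shift * step))) is false, then base=4, then count=0, then (idx=1), then count=-4, then (idx=2), then count=-8, then returns 16; g: shift=3, then ((max(abs(step), abs(base)) == min(shift, step)) and ((-(-4)) <= (shift * step))) is false, then base=4, then count=0, then count=-4, then (idx=2), then count=-8, then result=8, then returns 16; agreement on 16.
An exhaustive pass over the 24 declared inputs shows identical outputs.
verdict: equivalent


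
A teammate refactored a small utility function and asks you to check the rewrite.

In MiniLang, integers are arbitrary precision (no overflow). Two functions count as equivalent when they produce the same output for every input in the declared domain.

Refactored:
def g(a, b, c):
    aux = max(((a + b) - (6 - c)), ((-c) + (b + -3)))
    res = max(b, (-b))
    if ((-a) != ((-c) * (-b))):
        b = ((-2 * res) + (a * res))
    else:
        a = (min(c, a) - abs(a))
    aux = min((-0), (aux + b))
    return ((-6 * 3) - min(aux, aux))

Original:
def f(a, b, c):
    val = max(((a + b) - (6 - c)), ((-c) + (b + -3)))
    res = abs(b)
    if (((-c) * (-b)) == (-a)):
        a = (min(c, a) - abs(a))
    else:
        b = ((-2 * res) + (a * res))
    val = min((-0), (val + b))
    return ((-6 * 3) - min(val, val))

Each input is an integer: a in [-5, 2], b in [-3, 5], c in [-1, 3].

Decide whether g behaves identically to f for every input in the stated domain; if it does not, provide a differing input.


The two versions differ — the changes include min/max/abs usage differs; and comparison usage differs; and local variable names differ.
Tracing a=-1, b=5, c=-1: f: val := 3 | res := 5 | (((-c) * (-b)) == (-a)): false | b := -15 | val := -12 | result -6 | g: aux := 3 | res := 5 | ((-a) != ((-c) * (-b))): true | b := -15 | aux := -12 | result -6 — matching result -6.
Sweeping the whole domain (360 inputs) finds no disagreement.
verdict: equivalent


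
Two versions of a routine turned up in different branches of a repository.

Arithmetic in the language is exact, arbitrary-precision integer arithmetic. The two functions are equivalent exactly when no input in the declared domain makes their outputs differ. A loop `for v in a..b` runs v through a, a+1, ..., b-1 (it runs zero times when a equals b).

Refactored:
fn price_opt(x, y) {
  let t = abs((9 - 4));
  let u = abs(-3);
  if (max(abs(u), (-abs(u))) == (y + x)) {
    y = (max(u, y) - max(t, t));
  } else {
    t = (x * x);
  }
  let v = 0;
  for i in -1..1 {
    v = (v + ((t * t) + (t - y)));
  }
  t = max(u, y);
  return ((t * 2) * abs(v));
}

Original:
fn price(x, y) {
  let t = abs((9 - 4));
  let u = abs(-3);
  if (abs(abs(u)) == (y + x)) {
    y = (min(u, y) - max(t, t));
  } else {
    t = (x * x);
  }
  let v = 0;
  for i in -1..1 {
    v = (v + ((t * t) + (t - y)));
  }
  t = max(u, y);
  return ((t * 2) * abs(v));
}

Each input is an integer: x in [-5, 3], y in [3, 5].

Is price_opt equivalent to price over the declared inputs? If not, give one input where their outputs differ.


The rewrite breaks on x=-2, y=5, where the results are 384 and 360.
price: t = 5; u = 3; (abs(abs(u)) == (y + x)) -> true; y = -2; v = 0; [i=-1]; v = 32; [i=0]; v = 64; t = 3; return 384
price_opt: t = 5; u = 3; (max(abs(u), (-abs(u))) == (y + x)) -> true; y = 0; v = 0; [i=-1]; v = 30; [i=0]; v = 60; t = 3; return 360
verdict: not equivalent; witness: x=-2, y=5


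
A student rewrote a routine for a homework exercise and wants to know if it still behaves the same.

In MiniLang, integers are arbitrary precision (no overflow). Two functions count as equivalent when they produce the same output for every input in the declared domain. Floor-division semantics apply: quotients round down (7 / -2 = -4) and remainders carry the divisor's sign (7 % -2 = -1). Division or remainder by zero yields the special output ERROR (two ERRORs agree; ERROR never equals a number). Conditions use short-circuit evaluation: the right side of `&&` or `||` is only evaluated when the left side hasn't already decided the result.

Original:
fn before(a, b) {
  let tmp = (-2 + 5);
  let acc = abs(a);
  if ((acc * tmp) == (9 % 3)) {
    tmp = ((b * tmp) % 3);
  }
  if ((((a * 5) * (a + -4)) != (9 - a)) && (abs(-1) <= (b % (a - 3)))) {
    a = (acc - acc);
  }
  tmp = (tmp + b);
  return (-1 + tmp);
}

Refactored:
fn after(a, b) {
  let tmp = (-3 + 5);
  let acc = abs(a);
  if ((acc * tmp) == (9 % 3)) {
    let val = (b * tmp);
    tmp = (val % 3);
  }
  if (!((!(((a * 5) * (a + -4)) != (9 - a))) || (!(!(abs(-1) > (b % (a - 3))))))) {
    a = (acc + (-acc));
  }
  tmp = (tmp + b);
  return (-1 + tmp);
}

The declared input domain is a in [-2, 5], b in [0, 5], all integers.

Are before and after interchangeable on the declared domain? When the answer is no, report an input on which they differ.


Take a=-2, b=0.
before: tmp becomes 3; next acc becomes 2; next ((acc * tmp) == (9 % 3)) evaluates to false; next ((((a * 5) * (a + -4)) != (9 - a)) && (abs(-1) <= (b % (a - 3)))) evaluates to false; next tmp becomes 3; next final value 2
after: tmp becomes 2; next acc becomes 2; next ((acc * tmp) == (9 % 3)) evaluates to false; next (!((!(((a * 5) * (a + -4)) != (9 - a))) || (!(!(abs(-1) > (b % (a - 3))))))) evaluates to false; next tmp becomes 2; next final value 1
2 and 1 differ, so these are not the same function on this domain.
verdict: not equivalent; witness: a=-2, b=0


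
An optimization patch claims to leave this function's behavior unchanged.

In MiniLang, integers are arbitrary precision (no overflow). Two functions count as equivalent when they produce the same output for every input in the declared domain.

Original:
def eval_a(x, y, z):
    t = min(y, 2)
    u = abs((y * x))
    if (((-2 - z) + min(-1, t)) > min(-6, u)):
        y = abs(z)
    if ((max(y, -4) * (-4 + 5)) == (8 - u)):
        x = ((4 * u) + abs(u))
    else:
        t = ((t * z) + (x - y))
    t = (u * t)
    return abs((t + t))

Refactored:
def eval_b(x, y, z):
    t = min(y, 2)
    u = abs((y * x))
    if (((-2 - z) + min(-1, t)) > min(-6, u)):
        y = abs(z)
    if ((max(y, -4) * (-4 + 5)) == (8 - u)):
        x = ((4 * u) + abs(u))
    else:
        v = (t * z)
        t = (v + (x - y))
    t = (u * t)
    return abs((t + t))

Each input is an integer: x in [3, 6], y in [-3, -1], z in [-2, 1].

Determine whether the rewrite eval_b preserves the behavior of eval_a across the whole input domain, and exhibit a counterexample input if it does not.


The two are interchangeable: local variable names differ; and statement counts differ, and every declared input agrees.
One worked example (x=4, y=-1, z=-1) — eval_a: t := -1 | u := 4 | (((-2 - z) + min(-1, t)) > min(-6, u)): true | y := 1 | ((max(y, -4) * (-4 + 5)) == (8 - u)): false | t := 4 | t := 16 | result 32; eval_b: t := -1 | u := 4 | (((-2 - z) + min(-1, t)) > min(-6, u)): true | y := 1 | ((max(y, -4) * (-4 + 5)) == (8 - u)): false | v := 1 | t := 4 | t := 16 | result 32; agreement on 32.
Every one of the 48 inputs gives matching results.
verdict: equivalent


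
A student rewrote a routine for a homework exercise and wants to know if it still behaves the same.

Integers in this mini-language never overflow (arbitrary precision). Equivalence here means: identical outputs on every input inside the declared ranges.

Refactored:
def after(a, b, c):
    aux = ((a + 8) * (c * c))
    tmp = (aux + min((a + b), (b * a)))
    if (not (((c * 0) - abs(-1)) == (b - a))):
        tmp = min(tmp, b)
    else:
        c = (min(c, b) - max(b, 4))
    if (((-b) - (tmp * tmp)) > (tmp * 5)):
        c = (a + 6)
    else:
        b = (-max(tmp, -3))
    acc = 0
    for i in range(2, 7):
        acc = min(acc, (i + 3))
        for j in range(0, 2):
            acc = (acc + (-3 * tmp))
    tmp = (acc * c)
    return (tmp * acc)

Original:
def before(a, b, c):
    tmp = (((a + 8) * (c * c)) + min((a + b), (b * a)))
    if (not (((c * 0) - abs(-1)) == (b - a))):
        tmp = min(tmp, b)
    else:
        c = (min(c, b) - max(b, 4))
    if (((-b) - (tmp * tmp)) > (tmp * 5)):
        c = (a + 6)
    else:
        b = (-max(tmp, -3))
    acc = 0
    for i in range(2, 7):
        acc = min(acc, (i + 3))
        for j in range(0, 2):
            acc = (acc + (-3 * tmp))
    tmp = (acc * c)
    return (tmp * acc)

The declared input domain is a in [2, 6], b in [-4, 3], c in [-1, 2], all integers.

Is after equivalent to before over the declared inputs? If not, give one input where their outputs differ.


Reading the diff, among the changes: statement counts differ; also local variable names differ.
Tracing a=5, b=-1, c=2: before: tmp := 47 | (not (((c * 0) - abs(-1)) == (b - a))): true | tmp := -1 | (((-b) - (tmp * tmp)) > (tmp * 5)): true | c := 11 | acc := 0 | iter i=2: | acc := 0 | iter j=0: | acc := 3 | iter j=1: | acc := 6 | iter i=3: | acc := 6 | iter j=0: | acc := 9 | iter j=1: | acc := 12 | iter i=4: | acc := 7 | iter j=0: | acc := 10 | iter j=1: | acc := 13 | iter i=5: | acc := 8 | iter j=0: | acc := 11 | iter j=1: | acc := 14 | iter i=6: | acc := 9 | iter j=0: | acc := 12 | iter j=1: | acc := 15 | tmp := 165 | result 2475 | after: aux := 52 | tmp := 47 | (not (((c * 0) - abs(-1)) == (b - a))): true | tmp := -1 | (((-b) - (tmp * tmp)) > (tmp * 5)): true | c := 11 | acc := 0 | iter i=2: | acc := 0 | iter j=0: | acc := 3 | iter j=1: | acc := 6 | iter i=3: | acc := 6 | iter j=0: | acc := 9 | iter j=1: | acc := 12 | iter i=4: | acc := 7 | iter j=0: | acc := 10 | iter j=1: | acc := 13 | iter i=5: | acc := 8 | iter j=0: | acc := 11 | iter j=1: | acc := 14 | iter i=6: | acc := 9 | iter j=0: | acc := 12 | iter j=1: | acc := 15 | tmp := 165 | result 2475 — matching result 2475.
Sweeping the whole domain (160 inputs) finds no disagreement.
verdict: equivalent


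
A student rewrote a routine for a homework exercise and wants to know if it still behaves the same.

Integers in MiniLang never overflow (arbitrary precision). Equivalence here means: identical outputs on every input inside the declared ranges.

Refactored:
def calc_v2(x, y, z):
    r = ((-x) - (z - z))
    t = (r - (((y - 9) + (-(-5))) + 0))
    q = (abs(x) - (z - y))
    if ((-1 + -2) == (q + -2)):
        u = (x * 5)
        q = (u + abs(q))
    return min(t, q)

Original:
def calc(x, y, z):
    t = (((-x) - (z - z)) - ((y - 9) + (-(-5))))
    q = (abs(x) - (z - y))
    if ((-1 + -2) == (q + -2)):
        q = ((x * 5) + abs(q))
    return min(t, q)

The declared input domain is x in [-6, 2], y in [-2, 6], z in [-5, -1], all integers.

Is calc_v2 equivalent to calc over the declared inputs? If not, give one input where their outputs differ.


Side by side, the visible changes include: local variable names differ; and arithmetic usage differs; and constant usage differs; and statement counts differ.
Tracing x=-3, y=5, z=-2: calc: t=2, then q=10, then ((-1 + -2) == (q + -2)) is false, then returns 2 | calc_v2: r=3, then t=2, then q=10, then ((-1 + -2) == (q + -2)) is false, then returns 2 — matching result 2.
Every one of the 405 inputs gives matching results.
verdict: equivalent


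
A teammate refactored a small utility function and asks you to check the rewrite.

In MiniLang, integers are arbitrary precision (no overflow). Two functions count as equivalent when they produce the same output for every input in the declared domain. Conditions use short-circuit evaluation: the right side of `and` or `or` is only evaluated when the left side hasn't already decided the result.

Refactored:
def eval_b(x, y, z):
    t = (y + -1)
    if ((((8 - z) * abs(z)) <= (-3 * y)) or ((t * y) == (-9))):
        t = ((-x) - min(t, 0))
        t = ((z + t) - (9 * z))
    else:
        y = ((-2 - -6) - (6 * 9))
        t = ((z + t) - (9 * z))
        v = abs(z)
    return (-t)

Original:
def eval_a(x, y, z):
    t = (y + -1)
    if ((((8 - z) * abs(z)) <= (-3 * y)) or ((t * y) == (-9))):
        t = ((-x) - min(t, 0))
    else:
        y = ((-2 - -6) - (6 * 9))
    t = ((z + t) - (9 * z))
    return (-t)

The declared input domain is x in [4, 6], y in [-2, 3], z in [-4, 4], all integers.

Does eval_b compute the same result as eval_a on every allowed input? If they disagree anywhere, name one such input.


The two versions differ — the changes include statement counts differ; and local variable names differ; and arithmetic usage differs; and min/max/abs usage differs; and constant usage differs.
As a probe, take x=4, y=1, z=-1: eval_a runs t = 0; ((((8 - z) * abs(z)) <= (-3 * y)) or ((t * y) == (-9))) -> false; y = -50; t = 8; return -8; eval_b runs t = 0; ((((8 - z) * abs(z)) <= (-3 * y)) or ((t * y) == (-9))) -> false; y = -50; t = 8; v = 1; return -8; both end at -8.
Every one of the 162 inputs gives matching results.
verdict: equivalent


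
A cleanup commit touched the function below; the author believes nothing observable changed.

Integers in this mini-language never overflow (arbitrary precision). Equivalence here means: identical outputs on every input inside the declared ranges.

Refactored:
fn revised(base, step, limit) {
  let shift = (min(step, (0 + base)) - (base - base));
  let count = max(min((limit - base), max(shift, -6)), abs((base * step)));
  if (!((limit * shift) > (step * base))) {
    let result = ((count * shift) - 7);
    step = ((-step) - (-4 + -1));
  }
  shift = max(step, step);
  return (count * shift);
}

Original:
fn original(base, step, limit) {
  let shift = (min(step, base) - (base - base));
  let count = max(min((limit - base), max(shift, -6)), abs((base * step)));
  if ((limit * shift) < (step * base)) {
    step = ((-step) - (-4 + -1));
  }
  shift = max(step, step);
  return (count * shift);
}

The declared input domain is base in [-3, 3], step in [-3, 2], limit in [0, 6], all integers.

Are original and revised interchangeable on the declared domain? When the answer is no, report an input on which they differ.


Input base=-3, step=1, limit=1: 3 from original versus 12 from revised.
verdict: not equivalent; witness: base=-3, step=1, limit=1


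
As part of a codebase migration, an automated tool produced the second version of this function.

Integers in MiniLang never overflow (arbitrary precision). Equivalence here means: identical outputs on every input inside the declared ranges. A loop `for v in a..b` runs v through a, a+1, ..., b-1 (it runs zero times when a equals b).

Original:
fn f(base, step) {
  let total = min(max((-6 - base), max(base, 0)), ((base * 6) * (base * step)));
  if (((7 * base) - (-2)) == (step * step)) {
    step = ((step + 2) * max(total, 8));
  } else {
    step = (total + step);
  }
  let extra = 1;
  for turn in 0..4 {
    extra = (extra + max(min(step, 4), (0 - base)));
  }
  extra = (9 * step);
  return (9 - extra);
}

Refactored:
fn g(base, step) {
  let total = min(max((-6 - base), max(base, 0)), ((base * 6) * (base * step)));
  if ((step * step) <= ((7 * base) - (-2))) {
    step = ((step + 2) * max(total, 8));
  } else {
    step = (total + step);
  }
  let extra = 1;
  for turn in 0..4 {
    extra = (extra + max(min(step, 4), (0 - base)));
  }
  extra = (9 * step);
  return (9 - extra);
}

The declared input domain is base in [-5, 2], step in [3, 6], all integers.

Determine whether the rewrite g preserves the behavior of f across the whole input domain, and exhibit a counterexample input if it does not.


The rewrite breaks on base=2, step=3, where the results are -36 and -351.
f: total := 2 | (((7 * base) - (-2)) == (step * step)): false | step := 5 | extra := 1 | iter turn=0: | extra := 5 | iter turn=1: | extra := 9 | iter turn=2: | extra := 13 | iter turn=3: | extra := 17 | extra := 45 | result -36
g: total := 2 | ((step * step) <= ((7 * base) - (-2))): true | step := 40 | extra := 1 | iter turn=0: | extra := 5 | iter turn=1: | extra := 9 | iter turn=2: | extra := 13 | iter turn=3: | extra := 17 | extra := 360 | result -351
verdict: not equivalent; witness: base=2, step=3
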